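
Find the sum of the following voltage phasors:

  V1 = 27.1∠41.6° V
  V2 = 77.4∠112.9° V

Step 1 — Convert each phasor to rectangular form:
  V1 = 27.1·(cos(41.6°) + j·sin(41.6°)) = 20.27 + j17.99 V
  V2 = 77.4·(cos(112.9°) + j·sin(112.9°)) = -30.12 + j71.3 V
Step 2 — Sum components: V_total = -9.853 + j89.29 V.
Step 3 — Convert to polar: |V_total| = 89.83 V, ∠V_total = 96.3°.

V_total = 89.83∠96.3° V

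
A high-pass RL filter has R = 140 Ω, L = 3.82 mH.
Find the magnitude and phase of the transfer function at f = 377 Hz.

Step 1 — Angular frequency: ω = 2π·377 = 2369 rad/s.
Step 2 — Transfer function: H(jω) = jωL/(R + jωL).
Step 3 — Numerator jωL = j·9.049; denominator R + jωL = 140 + j9.049.
Step 4 — H = 0.00416 + j0.06436.
Step 5 — Magnitude: |H| = 0.0645 (-23.8 dB); phase: φ = 86.3°.

|H| = 0.0645 (-23.8 dB), φ = 86.3°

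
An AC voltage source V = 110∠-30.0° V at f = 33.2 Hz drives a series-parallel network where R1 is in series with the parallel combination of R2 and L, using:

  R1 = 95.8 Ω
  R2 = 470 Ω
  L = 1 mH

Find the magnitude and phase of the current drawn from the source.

Step 1 — Angular frequency: ω = 2π·f = 2π·33.2 = 208.6 rad/s.
Step 2 — Component impedances:
  R1: Z = R = 95.8 Ω
  R2: Z = R = 470 Ω
  L: Z = jωL = j·208.6·0.001 = 0 + j0.2086 Ω
Step 3 — Parallel branch: R2 || L = 1/(1/R2 + 1/L) = 9.258e-05 + j0.2086 Ω.
Step 4 — Series with R1: Z_total = R1 + (R2 || L) = 95.8 + j0.2086 Ω = 95.8∠0.1° Ω.
Step 5 — Source phasor: V = 110∠-30.0° V = 95.26 - j55 V.
Step 6 — Ohm's law: I = V / Z_total = (95.26 - j55) / (95.8 + j0.2086) = 0.9931 - j0.5763 A.
Step 7 — Convert to polar: |I| = 1.148 A, ∠I = -30.1°.

I = 1.148∠-30.1° A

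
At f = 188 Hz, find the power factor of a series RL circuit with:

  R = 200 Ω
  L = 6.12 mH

Step 1 — Angular frequency: ω = 2π·f = 2π·188 = 1181 rad/s.
Step 2 — Component impedances:
  R: Z = R = 200 Ω
  L: Z = jωL = j·1181·0.00612 = 0 + j7.229 Ω
Step 3 — Series combination: Z_total = R + L = 200 + j7.229 Ω = 200.1∠2.1° Ω.
Step 4 — Power factor: PF = cos(φ) = Re(Z)/|Z| = 200/200.131 = 0.9993.
Step 5 — Type: Im(Z) = 7.229 ⇒ lagging (phase φ = 2.1°).

PF = 0.9993 (lagging, φ = 2.1°)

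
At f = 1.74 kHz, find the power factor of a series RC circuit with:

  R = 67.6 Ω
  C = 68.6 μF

Step 1 — Angular frequency: ω = 2π·f = 2π·1740 = 1.093e+04 rad/s.
Step 2 — Component impedances:
  R: Z = R = 67.6 Ω
  C: Z = 1/(jωC) = -j/(ω·C) = 0 - j1.333 Ω
Step 3 — Series combination: Z_total = R + C = 67.6 - j1.333 Ω = 67.61∠-1.1° Ω.
Step 4 — Power factor: PF = cos(φ) = Re(Z)/|Z| = 67.6/67.613 = 0.9998.
Step 5 — Type: Im(Z) = -1.333 ⇒ leading (phase φ = -1.1°).

PF = 0.9998 (leading, φ = -1.1°)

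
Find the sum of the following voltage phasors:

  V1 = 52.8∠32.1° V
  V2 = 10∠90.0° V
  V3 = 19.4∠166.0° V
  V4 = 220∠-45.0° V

Step 1 — Convert each phasor to rectangular form:
  V1 = 52.8·(cos(32.1°) + j·sin(32.1°)) = 44.73 + j28.06 V
  V2 = 10·(cos(90.0°) + j·sin(90.0°)) = 0 + j10 V
  V3 = 19.4·(cos(166.0°) + j·sin(166.0°)) = -18.82 + j4.693 V
  V4 = 220·(cos(-45.0°) + j·sin(-45.0°)) = 155.6 - j155.6 V
Step 2 — Sum components: V_total = 181.5 - j112.8 V.
Step 3 — Convert to polar: |V_total| = 213.7 V, ∠V_total = -31.9°.

V_total = 213.7∠-31.9° V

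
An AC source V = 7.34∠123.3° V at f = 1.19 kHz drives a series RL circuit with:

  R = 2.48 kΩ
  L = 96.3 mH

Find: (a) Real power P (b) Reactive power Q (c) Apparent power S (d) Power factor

Step 1 — Angular frequency: ω = 2π·f = 2π·1190 = 7477 rad/s.
Step 2 — Component impedances:
  R: Z = R = 2480 Ω
  L: Z = jωL = j·7477·0.0963 = 0 + j720 Ω
Step 3 — Series combination: Z_total = R + L = 2480 + j720 Ω = 2582∠16.2° Ω.
Step 4 — Source phasor: V = 7.34∠123.3° V = -4.03 + j6.135 V.
Step 5 — Current: I = V / Z = -0.0008362 + j0.002717 A = 0.002842∠107.1° A.
Step 6 — Complex power: S = V·I* = 0.02004 + j0.005817 VA.
Step 7 — Real power: P = Re(S) = 0.02004 W.
Step 8 — Reactive power: Q = Im(S) = 0.005817 VAR.
Step 9 — Apparent power: |S| = 0.02086 VA.
Step 10 — Power factor: PF = P/|S| = 0.9603 (lagging).

(a) P = 0.02004 W  (b) Q = 0.005817 VAR  (c) S = 0.02086 VA  (d) PF = 0.9603 (lagging)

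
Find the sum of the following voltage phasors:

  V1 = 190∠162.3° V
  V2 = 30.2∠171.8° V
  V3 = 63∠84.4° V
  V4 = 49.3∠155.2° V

Step 1 — Convert each phasor to rectangular form:
  V1 = 190·(cos(162.3°) + j·sin(162.3°)) = -181 + j57.77 V
  V2 = 30.2·(cos(171.8°) + j·sin(171.8°)) = -29.89 + j4.307 V
  V3 = 63·(cos(84.4°) + j·sin(84.4°)) = 6.148 + j62.7 V
  V4 = 49.3·(cos(155.2°) + j·sin(155.2°)) = -44.75 + j20.68 V
Step 2 — Sum components: V_total = -249.5 + j145.5 V.
Step 3 — Convert to polar: |V_total| = 288.8 V, ∠V_total = 149.8°.

V_total = 288.8∠149.8° V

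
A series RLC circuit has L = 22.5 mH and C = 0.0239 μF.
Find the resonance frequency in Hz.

Step 1 — Resonance condition Im(Z)=0 gives ω₀ = 1/√(LC).
Step 2 — ω₀ = 1/√(0.0225·2.39e-08) = 4.312e+04 rad/s.
Step 3 — f₀ = ω₀/(2π) = 6863 Hz.

f₀ = 6863 Hz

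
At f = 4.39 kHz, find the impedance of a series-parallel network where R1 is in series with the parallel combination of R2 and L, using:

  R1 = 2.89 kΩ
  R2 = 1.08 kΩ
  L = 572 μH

Step 1 — Angular frequency: ω = 2π·f = 2π·4390 = 2.758e+04 rad/s.
Step 2 — Component impedances:
  R1: Z = R = 2890 Ω
  R2: Z = R = 1080 Ω
  L: Z = jωL = j·2.758e+04·0.000572 = 0 + j15.78 Ω
Step 3 — Parallel branch: R2 || L = 1/(1/R2 + 1/L) = 0.2304 + j15.77 Ω.
Step 4 — Series with R1: Z_total = R1 + (R2 || L) = 2890 + j15.77 Ω = 2890∠0.3° Ω.

Z = 2890 + j15.77 Ω = 2890∠0.3° Ω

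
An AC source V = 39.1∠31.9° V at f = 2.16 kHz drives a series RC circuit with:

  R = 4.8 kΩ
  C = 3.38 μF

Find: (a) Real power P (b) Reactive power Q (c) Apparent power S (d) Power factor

Step 1 — Angular frequency: ω = 2π·f = 2π·2160 = 1.357e+04 rad/s.
Step 2 — Component impedances:
  R: Z = R = 4800 Ω
  C: Z = 1/(jωC) = -j/(ω·C) = 0 - j21.8 Ω
Step 3 — Series combination: Z_total = R + C = 4800 - j21.8 Ω = 4800∠-0.3° Ω.
Step 4 — Source phasor: V = 39.1∠31.9° V = 33.19 + j20.66 V.
Step 5 — Current: I = V / Z = 0.006896 + j0.004336 A = 0.008146∠32.2° A.
Step 6 — Complex power: S = V·I* = 0.3185 - j0.001446 VA.
Step 7 — Real power: P = Re(S) = 0.3185 W.
Step 8 — Reactive power: Q = Im(S) = -0.001446 VAR.
Step 9 — Apparent power: |S| = 0.3185 VA.
Step 10 — Power factor: PF = P/|S| = 1 (leading).

(a) P = 0.3185 W  (b) Q = -0.001446 VAR  (c) S = 0.3185 VA  (d) PF = 1 (leading)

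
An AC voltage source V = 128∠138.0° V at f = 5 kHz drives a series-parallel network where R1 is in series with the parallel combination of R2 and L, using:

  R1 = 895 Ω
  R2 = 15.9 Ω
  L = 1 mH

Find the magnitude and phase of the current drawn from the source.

Step 1 — Angular frequency: ω = 2π·f = 2π·5000 = 3.142e+04 rad/s.
Step 2 — Component impedances:
  R1: Z = R = 895 Ω
  R2: Z = R = 15.9 Ω
  L: Z = jωL = j·3.142e+04·0.001 = 0 + j31.42 Ω
Step 3 — Parallel branch: R2 || L = 1/(1/R2 + 1/L) = 12.66 + j6.406 Ω.
Step 4 — Series with R1: Z_total = R1 + (R2 || L) = 907.7 + j6.406 Ω = 907.7∠0.4° Ω.
Step 5 — Source phasor: V = 128∠138.0° V = -95.12 + j85.65 V.
Step 6 — Ohm's law: I = V / Z_total = (-95.12 + j85.65) / (907.7 + j6.406) = -0.1041 + j0.0951 A.
Step 7 — Convert to polar: |I| = 0.141 A, ∠I = 137.6°.

I = 0.141∠137.6° A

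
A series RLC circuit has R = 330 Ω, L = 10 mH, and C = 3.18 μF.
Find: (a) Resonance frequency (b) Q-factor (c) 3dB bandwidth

Step 1 — Resonance: ω₀ = 1/√(LC) = 1/√(0.01·3.18e-06) = 5608 rad/s.
Step 2 — f₀ = ω₀/(2π) = 892.5 Hz.
Step 3 — Series Q: Q = ω₀L/R = 5608·0.01/330 = 0.1699.
Step 4 — Bandwidth: Δω = ω₀/Q = 3.3e+04 rad/s; BW = Δω/(2π) = 5252 Hz.

(a) f₀ = 892.5 Hz  (b) Q = 0.1699  (c) BW = 5252 Hz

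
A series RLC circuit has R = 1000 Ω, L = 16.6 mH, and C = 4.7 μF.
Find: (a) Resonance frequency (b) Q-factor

Step 1 — Resonance condition Im(Z)=0 gives ω₀ = 1/√(LC).
Step 2 — ω₀ = 1/√(0.0166·4.7e-06) = 3580 rad/s.
Step 3 — f₀ = ω₀/(2π) = 569.8 Hz.
Step 4 — Series Q: Q = ω₀L/R = 3580·0.0166/1000 = 0.05943.

(a) f₀ = 569.8 Hz  (b) Q = 0.05943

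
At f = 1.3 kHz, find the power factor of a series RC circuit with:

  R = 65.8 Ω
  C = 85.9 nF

Step 1 — Angular frequency: ω = 2π·f = 2π·1300 = 8168 rad/s.
Step 2 — Component impedances:
  R: Z = R = 65.8 Ω
  C: Z = 1/(jωC) = -j/(ω·C) = 0 - j1425 Ω
Step 3 — Series combination: Z_total = R + C = 65.8 - j1425 Ω = 1427∠-87.4° Ω.
Step 4 — Power factor: PF = cos(φ) = Re(Z)/|Z| = 65.8/1426.7 = 0.04612.
Step 5 — Type: Im(Z) = -1425 ⇒ leading (phase φ = -87.4°).

PF = 0.04612 (leading, φ = -87.4°)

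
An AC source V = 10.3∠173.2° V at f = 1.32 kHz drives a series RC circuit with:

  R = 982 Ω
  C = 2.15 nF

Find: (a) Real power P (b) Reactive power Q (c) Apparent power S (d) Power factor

Step 1 — Angular frequency: ω = 2π·f = 2π·1320 = 8294 rad/s.
Step 2 — Component impedances:
  R: Z = R = 982 Ω
  C: Z = 1/(jωC) = -j/(ω·C) = 0 - j5.608e+04 Ω
Step 3 — Series combination: Z_total = R + C = 982 - j5.608e+04 Ω = 5.609e+04∠-89.0° Ω.
Step 4 — Source phasor: V = 10.3∠173.2° V = -10.23 + j1.22 V.
Step 5 — Current: I = V / Z = -2.493e-05 - j0.0001819 A = 0.0001836∠-97.8° A.
Step 6 — Complex power: S = V·I* = 3.312e-05 - j0.001891 VA.
Step 7 — Real power: P = Re(S) = 3.312e-05 W.
Step 8 — Reactive power: Q = Im(S) = -0.001891 VAR.
Step 9 — Apparent power: |S| = 0.001891 VA.
Step 10 — Power factor: PF = P/|S| = 0.01751 (leading).

(a) P = 3.312e-05 W  (b) Q = -0.001891 VAR  (c) S = 0.001891 VA  (d) PF = 0.01751 (leading)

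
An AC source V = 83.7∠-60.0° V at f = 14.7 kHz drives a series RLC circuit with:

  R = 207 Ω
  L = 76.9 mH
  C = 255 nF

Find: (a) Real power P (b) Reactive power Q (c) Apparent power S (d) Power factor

Step 1 — Angular frequency: ω = 2π·f = 2π·1.47e+04 = 9.236e+04 rad/s.
Step 2 — Component impedances:
  R: Z = R = 207 Ω
  L: Z = jωL = j·9.236e+04·0.0769 = 0 + j7103 Ω
  C: Z = 1/(jωC) = -j/(ω·C) = 0 - j42.46 Ω
Step 3 — Series combination: Z_total = R + L + C = 207 + j7060 Ω = 7063∠88.3° Ω.
Step 4 — Source phasor: V = 83.7∠-60.0° V = 41.85 - j72.49 V.
Step 5 — Current: I = V / Z = -0.01008 - j0.006223 A = 0.01185∠-148.3° A.
Step 6 — Complex power: S = V·I* = 0.02907 + j0.9914 VA.
Step 7 — Real power: P = Re(S) = 0.02907 W.
Step 8 — Reactive power: Q = Im(S) = 0.9914 VAR.
Step 9 — Apparent power: |S| = 0.9918 VA.
Step 10 — Power factor: PF = P/|S| = 0.02931 (lagging).

(a) P = 0.02907 W  (b) Q = 0.9914 VAR  (c) S = 0.9918 VA  (d) PF = 0.02931 (lagging)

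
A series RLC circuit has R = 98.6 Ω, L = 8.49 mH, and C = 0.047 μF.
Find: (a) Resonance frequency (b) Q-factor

Step 1 — Resonance condition Im(Z)=0 gives ω₀ = 1/√(LC).
Step 2 — ω₀ = 1/√(0.00849·4.7e-08) = 5.006e+04 rad/s.
Step 3 — f₀ = ω₀/(2π) = 7967 Hz.
Step 4 — Series Q: Q = ω₀L/R = 5.006e+04·0.00849/98.6 = 4.311.

(a) f₀ = 7967 Hz  (b) Q = 4.311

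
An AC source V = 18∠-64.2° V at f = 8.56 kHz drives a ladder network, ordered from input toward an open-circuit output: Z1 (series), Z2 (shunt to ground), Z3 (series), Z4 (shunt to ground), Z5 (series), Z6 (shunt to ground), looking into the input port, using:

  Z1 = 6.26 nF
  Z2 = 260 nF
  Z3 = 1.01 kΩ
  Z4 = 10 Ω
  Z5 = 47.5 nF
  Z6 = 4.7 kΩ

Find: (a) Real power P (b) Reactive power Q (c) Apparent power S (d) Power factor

Step 1 — Angular frequency: ω = 2π·f = 2π·8560 = 5.378e+04 rad/s.
Step 2 — Component impedances:
  Z1: Z = 1/(jωC) = -j/(ω·C) = 0 - j2970 Ω
  Z2: Z = 1/(jωC) = -j/(ω·C) = 0 - j71.51 Ω
  Z3: Z = R = 1010 Ω
  Z4: Z = R = 10 Ω
  Z5: Z = 1/(jωC) = -j/(ω·C) = 0 - j391.4 Ω
  Z6: Z = R = 4700 Ω
Step 3 — Ladder network (open output): work backward from the far end, alternating series and parallel combinations. Z_in = 4.989 - j3041 Ω = 3041∠-89.9° Ω.
Step 4 — Source phasor: V = 18∠-64.2° V = 7.834 - j16.21 V.
Step 5 — Current: I = V / Z = 0.005333 + j0.002567 A = 0.005919∠25.7° A.
Step 6 — Complex power: S = V·I* = 0.0001748 - j0.1065 VA.
Step 7 — Real power: P = Re(S) = 0.0001748 W.
Step 8 — Reactive power: Q = Im(S) = -0.1065 VAR.
Step 9 — Apparent power: |S| = 0.1065 VA.
Step 10 — Power factor: PF = P/|S| = 0.00164 (leading).

(a) P = 0.0001748 W  (b) Q = -0.1065 VAR  (c) S = 0.1065 VA  (d) PF = 0.00164 (leading)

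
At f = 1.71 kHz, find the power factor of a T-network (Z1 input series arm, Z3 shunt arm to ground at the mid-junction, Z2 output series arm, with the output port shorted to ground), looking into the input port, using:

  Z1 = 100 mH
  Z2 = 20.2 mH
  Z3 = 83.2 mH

Step 1 — Angular frequency: ω = 2π·f = 2π·1710 = 1.074e+04 rad/s.
Step 2 — Component impedances:
  Z1: Z = jωL = j·1.074e+04·0.1 = 0 + j1074 Ω
  Z2: Z = jωL = j·1.074e+04·0.0202 = 0 + j217 Ω
  Z3: Z = jωL = j·1.074e+04·0.0832 = 0 + j893.9 Ω
Step 3 — With the output port shorted to ground, the output series arm Z2 runs from the junction to ground; the shunt arm Z3 also runs from the junction to ground. They appear in parallel: Z3 || Z2 = 0 + j174.6 Ω.
Step 4 — Series with input arm Z1: Z_in = Z1 + (Z3 || Z2) = 0 + j1249 Ω = 1249∠90.0° Ω.
Step 5 — Power factor: PF = cos(φ) = Re(Z)/|Z| = 0/1249 = 0.
Step 6 — Type: Im(Z) = 1249 ⇒ lagging (phase φ = 90.0°).

PF = 0 (lagging, φ = 90.0°)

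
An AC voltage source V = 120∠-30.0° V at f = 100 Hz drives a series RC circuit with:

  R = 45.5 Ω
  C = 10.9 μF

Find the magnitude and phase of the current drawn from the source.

Step 1 — Angular frequency: ω = 2π·f = 2π·100 = 628.3 rad/s.
Step 2 — Component impedances:
  R: Z = R = 45.5 Ω
  C: Z = 1/(jωC) = -j/(ω·C) = 0 - j146 Ω
Step 3 — Series combination: Z_total = R + C = 45.5 - j146 Ω = 152.9∠-72.7° Ω.
Step 4 — Source phasor: V = 120∠-30.0° V = 103.9 - j60 V.
Step 5 — Ohm's law: I = V / Z_total = (103.9 - j60) / (45.5 - j146) = 0.5767 + j0.532 A.
Step 6 — Convert to polar: |I| = 0.7846 A, ∠I = 42.7°.

I = 0.7846∠42.7° A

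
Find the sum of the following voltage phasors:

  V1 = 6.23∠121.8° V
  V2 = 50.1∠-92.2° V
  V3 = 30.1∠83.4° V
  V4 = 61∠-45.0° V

Step 1 — Convert each phasor to rectangular form:
  V1 = 6.23·(cos(121.8°) + j·sin(121.8°)) = -3.283 + j5.295 V
  V2 = 50.1·(cos(-92.2°) + j·sin(-92.2°)) = -1.923 - j50.06 V
  V3 = 30.1·(cos(83.4°) + j·sin(83.4°)) = 3.46 + j29.9 V
  V4 = 61·(cos(-45.0°) + j·sin(-45.0°)) = 43.13 - j43.13 V
Step 2 — Sum components: V_total = 41.39 - j58 V.
Step 3 — Convert to polar: |V_total| = 71.25 V, ∠V_total = -54.5°.

V_total = 71.25∠-54.5° V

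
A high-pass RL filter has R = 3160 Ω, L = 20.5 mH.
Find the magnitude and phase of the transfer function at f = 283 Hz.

Step 1 — Angular frequency: ω = 2π·283 = 1778 rad/s.
Step 2 — Transfer function: H(jω) = jωL/(R + jωL).
Step 3 — Numerator jωL = j·36.45; denominator R + jωL = 3160 + j36.45.
Step 4 — H = 0.000133 + j0.01153.
Step 5 — Magnitude: |H| = 0.01153 (-38.8 dB); phase: φ = 89.3°.

|H| = 0.01153 (-38.8 dB), φ = 89.3°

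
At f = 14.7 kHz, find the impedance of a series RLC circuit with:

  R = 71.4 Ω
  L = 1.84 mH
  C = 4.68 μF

Step 1 — Angular frequency: ω = 2π·f = 2π·1.47e+04 = 9.236e+04 rad/s.
Step 2 — Component impedances:
  R: Z = R = 71.4 Ω
  L: Z = jωL = j·9.236e+04·0.00184 = 0 + j169.9 Ω
  C: Z = 1/(jωC) = -j/(ω·C) = 0 - j2.313 Ω
Step 3 — Series combination: Z_total = R + L + C = 71.4 + j167.6 Ω = 182.2∠66.9° Ω.

Z = 71.4 + j167.6 Ω = 182.2∠66.9° Ω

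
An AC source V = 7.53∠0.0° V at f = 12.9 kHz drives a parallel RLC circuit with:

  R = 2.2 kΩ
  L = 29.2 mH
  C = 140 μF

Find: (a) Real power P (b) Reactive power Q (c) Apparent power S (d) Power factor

Step 1 — Angular frequency: ω = 2π·f = 2π·1.29e+04 = 8.105e+04 rad/s.
Step 2 — Component impedances:
  R: Z = R = 2200 Ω
  L: Z = jωL = j·8.105e+04·0.0292 = 0 + j2367 Ω
  C: Z = 1/(jωC) = -j/(ω·C) = 0 - j0.08813 Ω
Step 3 — Parallel combination: 1/Z_total = 1/R + 1/L + 1/C; Z_total = 3.53e-06 - j0.08813 Ω = 0.08813∠-90.0° Ω.
Step 4 — Source phasor: V = 7.53∠0.0° V = 7.53 V.
Step 5 — Current: I = V / Z = 0.003423 + j85.44 A = 85.44∠90.0° A.
Step 6 — Complex power: S = V·I* = 0.02577 - j643.4 VA.
Step 7 — Real power: P = Re(S) = 0.02577 W.
Step 8 — Reactive power: Q = Im(S) = -643.4 VAR.
Step 9 — Apparent power: |S| = 643.4 VA.
Step 10 — Power factor: PF = P/|S| = 4.006e-05 (leading).

(a) P = 0.02577 W  (b) Q = -643.4 VAR  (c) S = 643.4 VA  (d) PF = 4.006e-05 (leading)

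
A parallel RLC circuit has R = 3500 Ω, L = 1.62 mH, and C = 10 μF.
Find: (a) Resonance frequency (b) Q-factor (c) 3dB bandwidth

Step 1 — Resonance: ω₀ = 1/√(LC) = 1/√(0.00162·1e-05) = 7857 rad/s.
Step 2 — f₀ = ω₀/(2π) = 1250 Hz.
Step 3 — Parallel Q: Q = R/(ω₀L) = 3500/(7857·0.00162) = 275.
Step 4 — Bandwidth: Δω = ω₀/Q = 28.57 rad/s; BW = Δω/(2π) = 4.547 Hz.

(a) f₀ = 1250 Hz  (b) Q = 275  (c) BW = 4.547 Hz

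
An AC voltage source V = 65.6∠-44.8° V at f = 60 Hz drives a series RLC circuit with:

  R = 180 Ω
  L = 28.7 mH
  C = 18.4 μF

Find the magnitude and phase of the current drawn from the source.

Step 1 — Angular frequency: ω = 2π·f = 2π·60 = 377 rad/s.
Step 2 — Component impedances:
  R: Z = R = 180 Ω
  L: Z = jωL = j·377·0.0287 = 0 + j10.82 Ω
  C: Z = 1/(jωC) = -j/(ω·C) = 0 - j144.2 Ω
Step 3 — Series combination: Z_total = R + L + C = 180 - j133.3 Ω = 224∠-36.5° Ω.
Step 4 — Source phasor: V = 65.6∠-44.8° V = 46.55 - j46.22 V.
Step 5 — Ohm's law: I = V / Z_total = (46.55 - j46.22) / (180 - j133.3) = 0.2898 - j0.04212 A.
Step 6 — Convert to polar: |I| = 0.2928 A, ∠I = -8.3°.

I = 0.2928∠-8.3° A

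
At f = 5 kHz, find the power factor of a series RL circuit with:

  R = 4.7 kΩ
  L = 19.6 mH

Step 1 — Angular frequency: ω = 2π·f = 2π·5000 = 3.142e+04 rad/s.
Step 2 — Component impedances:
  R: Z = R = 4700 Ω
  L: Z = jωL = j·3.142e+04·0.0196 = 0 + j615.8 Ω
Step 3 — Series combination: Z_total = R + L = 4700 + j615.8 Ω = 4740∠7.5° Ω.
Step 4 — Power factor: PF = cos(φ) = Re(Z)/|Z| = 4700/4740.2 = 0.9915.
Step 5 — Type: Im(Z) = 615.8 ⇒ lagging (phase φ = 7.5°).

PF = 0.9915 (lagging, φ = 7.5°)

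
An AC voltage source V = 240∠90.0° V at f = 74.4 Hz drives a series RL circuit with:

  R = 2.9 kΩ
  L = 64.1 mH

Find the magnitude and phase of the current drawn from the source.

Step 1 — Angular frequency: ω = 2π·f = 2π·74.4 = 467.5 rad/s.
Step 2 — Component impedances:
  R: Z = R = 2900 Ω
  L: Z = jωL = j·467.5·0.0641 = 0 + j29.96 Ω
Step 3 — Series combination: Z_total = R + L = 2900 + j29.96 Ω = 2900∠0.6° Ω.
Step 4 — Source phasor: V = 240∠90.0° V = 0 + j240 V.
Step 5 — Ohm's law: I = V / Z_total = (0 + j240) / (2900 + j29.96) = 0.000855 + j0.08275 A.
Step 6 — Convert to polar: |I| = 0.08275 A, ∠I = 89.4°.

I = 0.08275∠89.4° A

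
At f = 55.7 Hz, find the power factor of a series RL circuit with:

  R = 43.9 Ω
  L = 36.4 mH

Step 1 — Angular frequency: ω = 2π·f = 2π·55.7 = 350 rad/s.
Step 2 — Component impedances:
  R: Z = R = 43.9 Ω
  L: Z = jωL = j·350·0.0364 = 0 + j12.74 Ω
Step 3 — Series combination: Z_total = R + L = 43.9 + j12.74 Ω = 45.71∠16.2° Ω.
Step 4 — Power factor: PF = cos(φ) = Re(Z)/|Z| = 43.9/45.71 = 0.9604.
Step 5 — Type: Im(Z) = 12.74 ⇒ lagging (phase φ = 16.2°).

PF = 0.9604 (lagging, φ = 16.2°)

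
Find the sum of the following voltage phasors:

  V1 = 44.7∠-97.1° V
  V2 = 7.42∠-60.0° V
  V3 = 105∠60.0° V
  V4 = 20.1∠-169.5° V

Step 1 — Convert each phasor to rectangular form:
  V1 = 44.7·(cos(-97.1°) + j·sin(-97.1°)) = -5.525 - j44.36 V
  V2 = 7.42·(cos(-60.0°) + j·sin(-60.0°)) = 3.71 - j6.426 V
  V3 = 105·(cos(60.0°) + j·sin(60.0°)) = 52.5 + j90.93 V
  V4 = 20.1·(cos(-169.5°) + j·sin(-169.5°)) = -19.76 - j3.663 V
Step 2 — Sum components: V_total = 30.92 + j36.49 V.
Step 3 — Convert to polar: |V_total| = 47.83 V, ∠V_total = 49.7°.

V_total = 47.83∠49.7° V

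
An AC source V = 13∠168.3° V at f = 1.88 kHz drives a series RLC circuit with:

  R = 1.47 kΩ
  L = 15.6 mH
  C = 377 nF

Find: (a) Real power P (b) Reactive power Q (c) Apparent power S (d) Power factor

Step 1 — Angular frequency: ω = 2π·f = 2π·1880 = 1.181e+04 rad/s.
Step 2 — Component impedances:
  R: Z = R = 1470 Ω
  L: Z = jωL = j·1.181e+04·0.0156 = 0 + j184.3 Ω
  C: Z = 1/(jωC) = -j/(ω·C) = 0 - j224.6 Ω
Step 3 — Series combination: Z_total = R + L + C = 1470 - j40.28 Ω = 1471∠-1.6° Ω.
Step 4 — Source phasor: V = 13∠168.3° V = -12.73 + j2.636 V.
Step 5 — Current: I = V / Z = -0.008702 + j0.001555 A = 0.00884∠169.9° A.
Step 6 — Complex power: S = V·I* = 0.1149 - j0.003148 VA.
Step 7 — Real power: P = Re(S) = 0.1149 W.
Step 8 — Reactive power: Q = Im(S) = -0.003148 VAR.
Step 9 — Apparent power: |S| = 0.1149 VA.
Step 10 — Power factor: PF = P/|S| = 0.9996 (leading).

(a) P = 0.1149 W  (b) Q = -0.003148 VAR  (c) S = 0.1149 VA  (d) PF = 0.9996 (leading)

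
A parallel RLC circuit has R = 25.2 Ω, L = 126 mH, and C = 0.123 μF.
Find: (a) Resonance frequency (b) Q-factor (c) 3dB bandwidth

Step 1 — Resonance: ω₀ = 1/√(LC) = 1/√(0.126·1.23e-07) = 8033 rad/s.
Step 2 — f₀ = ω₀/(2π) = 1278 Hz.
Step 3 — Parallel Q: Q = R/(ω₀L) = 25.2/(8033·0.126) = 0.0249.
Step 4 — Bandwidth: Δω = ω₀/Q = 3.226e+05 rad/s; BW = Δω/(2π) = 5.135e+04 Hz.

(a) f₀ = 1278 Hz  (b) Q = 0.0249  (c) BW = 5.135e+04 Hz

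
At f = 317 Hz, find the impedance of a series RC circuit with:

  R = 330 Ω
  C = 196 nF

Step 1 — Angular frequency: ω = 2π·f = 2π·317 = 1992 rad/s.
Step 2 — Component impedances:
  R: Z = R = 330 Ω
  C: Z = 1/(jωC) = -j/(ω·C) = 0 - j2562 Ω
Step 3 — Series combination: Z_total = R + C = 330 - j2562 Ω = 2583∠-82.7° Ω.

Z = 330 - j2562 Ω = 2583∠-82.7° Ω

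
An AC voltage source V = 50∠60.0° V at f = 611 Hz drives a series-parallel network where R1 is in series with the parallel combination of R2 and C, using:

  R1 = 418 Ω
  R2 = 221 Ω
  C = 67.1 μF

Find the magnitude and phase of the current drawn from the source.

Step 1 — Angular frequency: ω = 2π·f = 2π·611 = 3839 rad/s.
Step 2 — Component impedances:
  R1: Z = R = 418 Ω
  R2: Z = R = 221 Ω
  C: Z = 1/(jωC) = -j/(ω·C) = 0 - j3.882 Ω
Step 3 — Parallel branch: R2 || C = 1/(1/R2 + 1/C) = 0.06817 - j3.881 Ω.
Step 4 — Series with R1: Z_total = R1 + (R2 || C) = 418.1 - j3.881 Ω = 418.1∠-0.5° Ω.
Step 5 — Source phasor: V = 50∠60.0° V = 25 + j43.3 V.
Step 6 — Ohm's law: I = V / Z_total = (25 + j43.3) / (418.1 - j3.881) = 0.05883 + j0.1041 A.
Step 7 — Convert to polar: |I| = 0.1196 A, ∠I = 60.5°.

I = 0.1196∠60.5° A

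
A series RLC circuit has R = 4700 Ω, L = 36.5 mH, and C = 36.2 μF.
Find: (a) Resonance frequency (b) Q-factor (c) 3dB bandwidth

Step 1 — Resonance: ω₀ = 1/√(LC) = 1/√(0.0365·3.62e-05) = 870 rad/s.
Step 2 — f₀ = ω₀/(2π) = 138.5 Hz.
Step 3 — Series Q: Q = ω₀L/R = 870·0.0365/4700 = 0.006756.
Step 4 — Bandwidth: Δω = ω₀/Q = 1.288e+05 rad/s; BW = Δω/(2π) = 2.049e+04 Hz.

(a) f₀ = 138.5 Hz  (b) Q = 0.006756  (c) BW = 2.049e+04 Hz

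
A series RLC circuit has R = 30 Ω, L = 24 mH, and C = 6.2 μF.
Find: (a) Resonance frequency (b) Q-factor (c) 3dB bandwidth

Step 1 — Resonance condition Im(Z)=0 gives ω₀ = 1/√(LC).
Step 2 — ω₀ = 1/√(0.024·6.2e-06) = 2592 rad/s.
Step 3 — f₀ = ω₀/(2π) = 412.6 Hz.
Step 4 — Series Q: Q = ω₀L/R = 2592·0.024/30 = 2.074.
Step 5 — 3dB bandwidth: Δω = ω₀/Q = 1250 rad/s; BW = Δω/(2π) = 198.9 Hz.

(a) f₀ = 412.6 Hz  (b) Q = 2.074  (c) BW = 198.9 Hz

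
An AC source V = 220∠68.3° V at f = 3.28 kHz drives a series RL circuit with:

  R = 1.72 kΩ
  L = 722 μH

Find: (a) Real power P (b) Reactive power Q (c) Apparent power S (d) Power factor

Step 1 — Angular frequency: ω = 2π·f = 2π·3280 = 2.061e+04 rad/s.
Step 2 — Component impedances:
  R: Z = R = 1720 Ω
  L: Z = jωL = j·2.061e+04·0.000722 = 0 + j14.88 Ω
Step 3 — Series combination: Z_total = R + L = 1720 + j14.88 Ω = 1720∠0.5° Ω.
Step 4 — Source phasor: V = 220∠68.3° V = 81.34 + j204.4 V.
Step 5 — Current: I = V / Z = 0.04832 + j0.1184 A = 0.1279∠67.8° A.
Step 6 — Complex power: S = V·I* = 28.14 + j0.2434 VA.
Step 7 — Real power: P = Re(S) = 28.14 W.
Step 8 — Reactive power: Q = Im(S) = 0.2434 VAR.
Step 9 — Apparent power: |S| = 28.14 VA.
Step 10 — Power factor: PF = P/|S| = 1 (lagging).

(a) P = 28.14 W  (b) Q = 0.2434 VAR  (c) S = 28.14 VA  (d) PF = 1 (lagging)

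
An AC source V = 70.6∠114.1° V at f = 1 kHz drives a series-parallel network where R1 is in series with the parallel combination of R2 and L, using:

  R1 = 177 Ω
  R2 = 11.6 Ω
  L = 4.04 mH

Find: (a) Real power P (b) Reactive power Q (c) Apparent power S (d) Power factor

Step 1 — Angular frequency: ω = 2π·f = 2π·1000 = 6283 rad/s.
Step 2 — Component impedances:
  R1: Z = R = 177 Ω
  R2: Z = R = 11.6 Ω
  L: Z = jωL = j·6283·0.00404 = 0 + j25.38 Ω
Step 3 — Parallel branch: R2 || L = 1/(1/R2 + 1/L) = 9.596 + j4.385 Ω.
Step 4 — Series with R1: Z_total = R1 + (R2 || L) = 186.6 + j4.385 Ω = 186.6∠1.3° Ω.
Step 5 — Source phasor: V = 70.6∠114.1° V = -28.83 + j64.45 V.
Step 6 — Current: I = V / Z = -0.1463 + j0.3488 A = 0.3783∠112.8° A.
Step 7 — Complex power: S = V·I* = 26.7 + j0.6274 VA.
Step 8 — Real power: P = Re(S) = 26.7 W.
Step 9 — Reactive power: Q = Im(S) = 0.6274 VAR.
Step 10 — Apparent power: |S| = 26.7 VA.
Step 11 — Power factor: PF = P/|S| = 0.9997 (lagging).

(a) P = 26.7 W  (b) Q = 0.6274 VAR  (c) S = 26.7 VA  (d) PF = 0.9997 (lagging)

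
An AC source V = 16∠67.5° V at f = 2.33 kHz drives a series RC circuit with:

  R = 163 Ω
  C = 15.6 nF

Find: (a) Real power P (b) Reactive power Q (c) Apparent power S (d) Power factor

Step 1 — Angular frequency: ω = 2π·f = 2π·2330 = 1.464e+04 rad/s.
Step 2 — Component impedances:
  R: Z = R = 163 Ω
  C: Z = 1/(jωC) = -j/(ω·C) = 0 - j4379 Ω
Step 3 — Series combination: Z_total = R + C = 163 - j4379 Ω = 4382∠-87.9° Ω.
Step 4 — Source phasor: V = 16∠67.5° V = 6.123 + j14.78 V.
Step 5 — Current: I = V / Z = -0.003319 + j0.001522 A = 0.003652∠155.4° A.
Step 6 — Complex power: S = V·I* = 0.002173 - j0.05838 VA.
Step 7 — Real power: P = Re(S) = 0.002173 W.
Step 8 — Reactive power: Q = Im(S) = -0.05838 VAR.
Step 9 — Apparent power: |S| = 0.05843 VA.
Step 10 — Power factor: PF = P/|S| = 0.0372 (leading).

(a) P = 0.002173 W  (b) Q = -0.05838 VAR  (c) S = 0.05843 VA  (d) PF = 0.0372 (leading)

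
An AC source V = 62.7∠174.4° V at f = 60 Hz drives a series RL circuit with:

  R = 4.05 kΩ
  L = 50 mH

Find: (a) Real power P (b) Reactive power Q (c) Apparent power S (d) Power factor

Step 1 — Angular frequency: ω = 2π·f = 2π·60 = 377 rad/s.
Step 2 — Component impedances:
  R: Z = R = 4050 Ω
  L: Z = jωL = j·377·0.05 = 0 + j18.85 Ω
Step 3 — Series combination: Z_total = R + L = 4050 + j18.85 Ω = 4050∠0.3° Ω.
Step 4 — Source phasor: V = 62.7∠174.4° V = -62.4 + j6.118 V.
Step 5 — Current: I = V / Z = -0.0154 + j0.001582 A = 0.01548∠174.1° A.
Step 6 — Complex power: S = V·I* = 0.9707 + j0.004518 VA.
Step 7 — Real power: P = Re(S) = 0.9707 W.
Step 8 — Reactive power: Q = Im(S) = 0.004518 VAR.
Step 9 — Apparent power: |S| = 0.9707 VA.
Step 10 — Power factor: PF = P/|S| = 1 (lagging).

(a) P = 0.9707 W  (b) Q = 0.004518 VAR  (c) S = 0.9707 VA  (d) PF = 1 (lagging)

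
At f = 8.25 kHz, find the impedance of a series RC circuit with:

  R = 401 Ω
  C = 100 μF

Step 1 — Angular frequency: ω = 2π·f = 2π·8250 = 5.184e+04 rad/s.
Step 2 — Component impedances:
  R: Z = R = 401 Ω
  C: Z = 1/(jωC) = -j/(ω·C) = 0 - j0.1929 Ω
Step 3 — Series combination: Z_total = R + C = 401 - j0.1929 Ω = 401∠-0.0° Ω.

Z = 401 - j0.1929 Ω = 401∠-0.0° Ω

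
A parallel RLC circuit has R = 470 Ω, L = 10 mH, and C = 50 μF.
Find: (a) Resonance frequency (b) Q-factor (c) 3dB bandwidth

Step 1 — Resonance: ω₀ = 1/√(LC) = 1/√(0.01·5e-05) = 1414 rad/s.
Step 2 — f₀ = ω₀/(2π) = 225.1 Hz.
Step 3 — Parallel Q: Q = R/(ω₀L) = 470/(1414·0.01) = 33.23.
Step 4 — Bandwidth: Δω = ω₀/Q = 42.55 rad/s; BW = Δω/(2π) = 6.773 Hz.

(a) f₀ = 225.1 Hz  (b) Q = 33.23  (c) BW = 6.773 Hz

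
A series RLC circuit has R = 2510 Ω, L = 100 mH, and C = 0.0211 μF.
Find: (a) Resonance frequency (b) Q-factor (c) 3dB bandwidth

Step 1 — Resonance condition Im(Z)=0 gives ω₀ = 1/√(LC).
Step 2 — ω₀ = 1/√(0.1·2.11e-08) = 2.177e+04 rad/s.
Step 3 — f₀ = ω₀/(2π) = 3465 Hz.
Step 4 — Series Q: Q = ω₀L/R = 2.177e+04·0.1/2510 = 0.8673.
Step 5 — 3dB bandwidth: Δω = ω₀/Q = 2.51e+04 rad/s; BW = Δω/(2π) = 3995 Hz.

(a) f₀ = 3465 Hz  (b) Q = 0.8673  (c) BW = 3995 Hz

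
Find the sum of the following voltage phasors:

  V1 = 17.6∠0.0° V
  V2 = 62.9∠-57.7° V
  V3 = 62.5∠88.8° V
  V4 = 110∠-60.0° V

Step 1 — Convert each phasor to rectangular form:
  V1 = 17.6·(cos(0.0°) + j·sin(0.0°)) = 17.6 V
  V2 = 62.9·(cos(-57.7°) + j·sin(-57.7°)) = 33.61 - j53.17 V
  V3 = 62.5·(cos(88.8°) + j·sin(88.8°)) = 1.309 + j62.49 V
  V4 = 110·(cos(-60.0°) + j·sin(-60.0°)) = 55 - j95.26 V
Step 2 — Sum components: V_total = 107.5 - j85.94 V.
Step 3 — Convert to polar: |V_total| = 137.6 V, ∠V_total = -38.6°.

V_total = 137.6∠-38.6° V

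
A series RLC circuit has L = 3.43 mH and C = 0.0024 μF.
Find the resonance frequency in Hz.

Step 1 — Resonance condition Im(Z)=0 gives ω₀ = 1/√(LC).
Step 2 — ω₀ = 1/√(0.00343·2.4e-09) = 3.485e+05 rad/s.
Step 3 — f₀ = ω₀/(2π) = 5.547e+04 Hz.

f₀ = 5.547e+04 Hz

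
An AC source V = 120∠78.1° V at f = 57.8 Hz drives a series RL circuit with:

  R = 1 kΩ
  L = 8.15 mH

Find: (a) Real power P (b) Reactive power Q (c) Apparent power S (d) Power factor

Step 1 — Angular frequency: ω = 2π·f = 2π·57.8 = 363.2 rad/s.
Step 2 — Component impedances:
  R: Z = R = 1000 Ω
  L: Z = jωL = j·363.2·0.00815 = 0 + j2.96 Ω
Step 3 — Series combination: Z_total = R + L = 1000 + j2.96 Ω = 1000∠0.2° Ω.
Step 4 — Source phasor: V = 120∠78.1° V = 24.74 + j117.4 V.
Step 5 — Current: I = V / Z = 0.02509 + j0.1173 A = 0.12∠77.9° A.
Step 6 — Complex power: S = V·I* = 14.4 + j0.04262 VA.
Step 7 — Real power: P = Re(S) = 14.4 W.
Step 8 — Reactive power: Q = Im(S) = 0.04262 VAR.
Step 9 — Apparent power: |S| = 14.4 VA.
Step 10 — Power factor: PF = P/|S| = 1 (lagging).

(a) P = 14.4 W  (b) Q = 0.04262 VAR  (c) S = 14.4 VA  (d) PF = 1 (lagging)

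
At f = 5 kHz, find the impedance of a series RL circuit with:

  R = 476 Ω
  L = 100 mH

Step 1 — Angular frequency: ω = 2π·f = 2π·5000 = 3.142e+04 rad/s.
Step 2 — Component impedances:
  R: Z = R = 476 Ω
  L: Z = jωL = j·3.142e+04·0.1 = 0 + j3142 Ω
Step 3 — Series combination: Z_total = R + L = 476 + j3142 Ω = 3177∠81.4° Ω.

Z = 476 + j3142 Ω = 3177∠81.4° Ω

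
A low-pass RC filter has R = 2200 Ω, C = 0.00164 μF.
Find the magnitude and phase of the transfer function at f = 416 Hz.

Step 1 — Angular frequency: ω = 2π·416 = 2614 rad/s.
Step 2 — Transfer function: H(jω) = 1/(1 + jωRC).
Step 3 — Denominator: 1 + jωRC = 1 + j·2614·2200·1.64e-09 = 1 + j0.009431.
Step 4 — H = 0.9999 - j0.00943.
Step 5 — Magnitude: |H| = 1 (-0.0 dB); phase: φ = -0.5°.

|H| = 1 (-0.0 dB), φ = -0.5°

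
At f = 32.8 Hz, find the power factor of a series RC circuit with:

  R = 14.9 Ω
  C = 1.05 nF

Step 1 — Angular frequency: ω = 2π·f = 2π·32.8 = 206.1 rad/s.
Step 2 — Component impedances:
  R: Z = R = 14.9 Ω
  C: Z = 1/(jωC) = -j/(ω·C) = 0 - j4.621e+06 Ω
Step 3 — Series combination: Z_total = R + C = 14.9 - j4.621e+06 Ω = 4.621e+06∠-90.0° Ω.
Step 4 — Power factor: PF = cos(φ) = Re(Z)/|Z| = 14.9/4.621e+06 = 3.224e-06.
Step 5 — Type: Im(Z) = -4.621e+06 ⇒ leading (phase φ = -90.0°).

PF = 3.224e-06 (leading, φ = -90.0°)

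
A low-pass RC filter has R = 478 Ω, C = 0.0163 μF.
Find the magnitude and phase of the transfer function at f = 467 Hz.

Step 1 — Angular frequency: ω = 2π·467 = 2934 rad/s.
Step 2 — Transfer function: H(jω) = 1/(1 + jωRC).
Step 3 — Denominator: 1 + jωRC = 1 + j·2934·478·1.63e-08 = 1 + j0.02286.
Step 4 — H = 0.9995 - j0.02285.
Step 5 — Magnitude: |H| = 0.9997 (-0.0 dB); phase: φ = -1.3°.

|H| = 0.9997 (-0.0 dB), φ = -1.3°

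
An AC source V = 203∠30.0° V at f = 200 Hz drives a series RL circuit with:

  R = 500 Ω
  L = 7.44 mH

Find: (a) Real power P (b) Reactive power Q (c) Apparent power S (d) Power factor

Step 1 — Angular frequency: ω = 2π·f = 2π·200 = 1257 rad/s.
Step 2 — Component impedances:
  R: Z = R = 500 Ω
  L: Z = jωL = j·1257·0.00744 = 0 + j9.349 Ω
Step 3 — Series combination: Z_total = R + L = 500 + j9.349 Ω = 500.1∠1.1° Ω.
Step 4 — Source phasor: V = 203∠30.0° V = 175.8 + j101.5 V.
Step 5 — Current: I = V / Z = 0.3553 + j0.1964 A = 0.4059∠28.9° A.
Step 6 — Complex power: S = V·I* = 82.39 + j1.541 VA.
Step 7 — Real power: P = Re(S) = 82.39 W.
Step 8 — Reactive power: Q = Im(S) = 1.541 VAR.
Step 9 — Apparent power: |S| = 82.4 VA.
Step 10 — Power factor: PF = P/|S| = 0.9998 (lagging).

(a) P = 82.39 W  (b) Q = 1.541 VAR  (c) S = 82.4 VA  (d) PF = 0.9998 (lagging)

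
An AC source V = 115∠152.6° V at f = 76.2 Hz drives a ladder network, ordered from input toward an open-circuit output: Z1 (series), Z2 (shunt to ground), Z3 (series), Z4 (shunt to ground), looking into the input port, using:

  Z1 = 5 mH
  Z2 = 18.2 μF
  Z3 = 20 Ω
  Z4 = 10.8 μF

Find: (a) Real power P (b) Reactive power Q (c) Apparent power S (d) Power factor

Step 1 — Angular frequency: ω = 2π·f = 2π·76.2 = 478.8 rad/s.
Step 2 — Component impedances:
  Z1: Z = jωL = j·478.8·0.005 = 0 + j2.394 Ω
  Z2: Z = 1/(jωC) = -j/(ω·C) = 0 - j114.8 Ω
  Z3: Z = R = 20 Ω
  Z4: Z = 1/(jωC) = -j/(ω·C) = 0 - j193.4 Ω
Step 3 — Ladder network (open output): work backward from the far end, alternating series and parallel combinations. Z_in = 2.762 - j69.81 Ω = 69.86∠-87.7° Ω.
Step 4 — Source phasor: V = 115∠152.6° V = -102.1 + j52.92 V.
Step 5 — Current: I = V / Z = -0.8147 - j1.43 A = 1.646∠-119.7° A.
Step 6 — Complex power: S = V·I* = 7.485 - j189.2 VA.
Step 7 — Real power: P = Re(S) = 7.485 W.
Step 8 — Reactive power: Q = Im(S) = -189.2 VAR.
Step 9 — Apparent power: |S| = 189.3 VA.
Step 10 — Power factor: PF = P/|S| = 0.03954 (leading).

(a) P = 7.485 W  (b) Q = -189.2 VAR  (c) S = 189.3 VA  (d) PF = 0.03954 (leading)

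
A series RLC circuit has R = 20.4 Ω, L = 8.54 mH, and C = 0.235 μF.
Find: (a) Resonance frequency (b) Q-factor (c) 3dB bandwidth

Step 1 — Resonance condition Im(Z)=0 gives ω₀ = 1/√(LC).
Step 2 — ω₀ = 1/√(0.00854·2.35e-07) = 2.232e+04 rad/s.
Step 3 — f₀ = ω₀/(2π) = 3553 Hz.
Step 4 — Series Q: Q = ω₀L/R = 2.232e+04·0.00854/20.4 = 9.345.
Step 5 — 3dB bandwidth: Δω = ω₀/Q = 2389 rad/s; BW = Δω/(2π) = 380.2 Hz.

(a) f₀ = 3553 Hz  (b) Q = 9.345  (c) BW = 380.2 Hz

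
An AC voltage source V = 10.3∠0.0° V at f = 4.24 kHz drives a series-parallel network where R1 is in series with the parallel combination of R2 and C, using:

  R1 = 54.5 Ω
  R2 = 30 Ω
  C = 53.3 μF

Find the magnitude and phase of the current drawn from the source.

Step 1 — Angular frequency: ω = 2π·f = 2π·4240 = 2.664e+04 rad/s.
Step 2 — Component impedances:
  R1: Z = R = 54.5 Ω
  R2: Z = R = 30 Ω
  C: Z = 1/(jωC) = -j/(ω·C) = 0 - j0.7043 Ω
Step 3 — Parallel branch: R2 || C = 1/(1/R2 + 1/C) = 0.01652 - j0.7039 Ω.
Step 4 — Series with R1: Z_total = R1 + (R2 || C) = 54.52 - j0.7039 Ω = 54.52∠-0.7° Ω.
Step 5 — Source phasor: V = 10.3∠0.0° V = 10.3 V.
Step 6 — Ohm's law: I = V / Z_total = (10.3) / (54.52 - j0.7039) = 0.1889 + j0.002439 A.
Step 7 — Convert to polar: |I| = 0.1889 A, ∠I = 0.7°.

I = 0.1889∠0.7° A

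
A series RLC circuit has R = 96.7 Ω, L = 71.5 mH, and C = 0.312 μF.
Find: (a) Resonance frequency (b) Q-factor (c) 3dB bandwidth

Step 1 — Resonance: ω₀ = 1/√(LC) = 1/√(0.0715·3.12e-07) = 6695 rad/s.
Step 2 — f₀ = ω₀/(2π) = 1066 Hz.
Step 3 — Series Q: Q = ω₀L/R = 6695·0.0715/96.7 = 4.951.
Step 4 — Bandwidth: Δω = ω₀/Q = 1352 rad/s; BW = Δω/(2π) = 215.2 Hz.

(a) f₀ = 1066 Hz  (b) Q = 4.951  (c) BW = 215.2 Hz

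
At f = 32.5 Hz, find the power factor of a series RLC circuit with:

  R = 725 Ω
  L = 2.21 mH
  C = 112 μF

Step 1 — Angular frequency: ω = 2π·f = 2π·32.5 = 204.2 rad/s.
Step 2 — Component impedances:
  R: Z = R = 725 Ω
  L: Z = jωL = j·204.2·0.00221 = 0 + j0.4513 Ω
  C: Z = 1/(jωC) = -j/(ω·C) = 0 - j43.72 Ω
Step 3 — Series combination: Z_total = R + L + C = 725 - j43.27 Ω = 726.3∠-3.4° Ω.
Step 4 — Power factor: PF = cos(φ) = Re(Z)/|Z| = 725/726.3 = 0.9982.
Step 5 — Type: Im(Z) = -43.27 ⇒ leading (phase φ = -3.4°).

PF = 0.9982 (leading, φ = -3.4°)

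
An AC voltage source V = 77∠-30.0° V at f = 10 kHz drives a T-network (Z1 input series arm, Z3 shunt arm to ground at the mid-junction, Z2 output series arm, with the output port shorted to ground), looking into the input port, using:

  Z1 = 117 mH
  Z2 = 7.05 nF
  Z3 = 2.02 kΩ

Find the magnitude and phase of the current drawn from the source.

Step 1 — Angular frequency: ω = 2π·f = 2π·1e+04 = 6.283e+04 rad/s.
Step 2 — Component impedances:
  Z1: Z = jωL = j·6.283e+04·0.117 = 0 + j7351 Ω
  Z2: Z = 1/(jωC) = -j/(ω·C) = 0 - j2258 Ω
  Z3: Z = R = 2020 Ω
Step 3 — With the output port shorted to ground, the output series arm Z2 runs from the junction to ground; the shunt arm Z3 also runs from the junction to ground. They appear in parallel: Z3 || Z2 = 1122 - j1004 Ω.
Step 4 — Series with input arm Z1: Z_in = Z1 + (Z3 || Z2) = 1122 + j6348 Ω = 6446∠80.0° Ω.
Step 5 — Source phasor: V = 77∠-30.0° V = 66.68 - j38.5 V.
Step 6 — Ohm's law: I = V / Z_total = (66.68 - j38.5) / (1122 + j6348) = -0.004081 - j0.01123 A.
Step 7 — Convert to polar: |I| = 0.01195 A, ∠I = -110.0°.

I = 0.01195∠-110.0° A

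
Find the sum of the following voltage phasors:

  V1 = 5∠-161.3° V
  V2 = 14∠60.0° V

Step 1 — Convert each phasor to rectangular form:
  V1 = 5·(cos(-161.3°) + j·sin(-161.3°)) = -4.736 - j1.603 V
  V2 = 14·(cos(60.0°) + j·sin(60.0°)) = 7 + j12.12 V
Step 2 — Sum components: V_total = 2.264 + j10.52 V.
Step 3 — Convert to polar: |V_total| = 10.76 V, ∠V_total = 77.9°.

V_total = 10.76∠77.9° V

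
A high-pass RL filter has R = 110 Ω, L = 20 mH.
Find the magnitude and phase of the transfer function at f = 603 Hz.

Step 1 — Angular frequency: ω = 2π·603 = 3789 rad/s.
Step 2 — Transfer function: H(jω) = jωL/(R + jωL).
Step 3 — Numerator jωL = j·75.78; denominator R + jωL = 110 + j75.78.
Step 4 — H = 0.3218 + j0.4672.
Step 5 — Magnitude: |H| = 0.5673 (-4.9 dB); phase: φ = 55.4°.

|H| = 0.5673 (-4.9 dB), φ = 55.4°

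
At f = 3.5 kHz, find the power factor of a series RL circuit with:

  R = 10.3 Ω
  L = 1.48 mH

Step 1 — Angular frequency: ω = 2π·f = 2π·3500 = 2.199e+04 rad/s.
Step 2 — Component impedances:
  R: Z = R = 10.3 Ω
  L: Z = jωL = j·2.199e+04·0.00148 = 0 + j32.55 Ω
Step 3 — Series combination: Z_total = R + L = 10.3 + j32.55 Ω = 34.14∠72.4° Ω.
Step 4 — Power factor: PF = cos(φ) = Re(Z)/|Z| = 10.3/34.14 = 0.3017.
Step 5 — Type: Im(Z) = 32.55 ⇒ lagging (phase φ = 72.4°).

PF = 0.3017 (lagging, φ = 72.4°)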